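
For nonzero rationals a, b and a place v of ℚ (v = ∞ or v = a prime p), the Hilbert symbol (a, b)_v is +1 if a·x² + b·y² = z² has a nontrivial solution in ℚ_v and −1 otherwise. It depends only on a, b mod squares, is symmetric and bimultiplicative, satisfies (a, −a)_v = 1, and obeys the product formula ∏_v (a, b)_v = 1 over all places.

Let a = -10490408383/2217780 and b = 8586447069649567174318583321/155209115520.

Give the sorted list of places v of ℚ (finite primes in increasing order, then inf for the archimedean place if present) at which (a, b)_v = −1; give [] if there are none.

Mod squares: a ≡ -1235, b ≡ 6270. Check v ∈ {∞, 2, 3, 5, 7, 11, 13, 19, 37, 47}.
v=2: v_2(a)=-2, v_2(b)=-7; units ≡ 5, 7 (mod 8); ε·ε+αω+βω = 0·1+-2·0+-7·1 ≡ 1  ⇒  (a,b)_2 = -1.
v=19: a=19^3·(≡5), b=19^7·(≡9) mod 19; (5|19)=+1, (9|19)=+1; (−1)^{3·7·9}·(+1)^7·(+1)^3 = -1.
v=11: a=11^0·(≡10), b=11^1·(≡4) mod 11; (10|11)=-1, (4|11)=+1; (−1)^{0·1·5}·(-1)^1·(+1)^0 = -1.
v=13: a=13^1·(≡10), b=13^4·(≡10) mod 13; (10|13)=+1, (10|13)=+1; (−1)^{1·4·6}·(+1)^4·(+1)^1 = +1.
v=∞: -1235 < 0 and 6270 > 0  ⇒  (a,b)_∞ = +1.
v=5: a=5^-1·(≡2), b=5^-1·(≡4) mod 5; (2|5)=-1, (4|5)=+1; (−1)^{-1·-1·2}·(-1)^-1·(+1)^-1 = -1.
v=47: a=47^0·(≡28), b=47^2·(≡44) mod 47; (28|47)=+1, (44|47)=-1; (−1)^{0·2·23}·(+1)^2·(-1)^0 = +1.
v=7: a=7^6·(≡4), b=7^12·(≡6) mod 7; (4|7)=+1, (6|7)=-1; (−1)^{6·12·3}·(+1)^12·(-1)^6 = +1.
v=3: a=3^-4·(≡1), b=3^-11·(≡2) mod 3; (1|3)=+1, (2|3)=-1; (−1)^{-4·-11·1}·(+1)^-11·(-1)^-4 = +1.
v=37: a=37^-2·(≡18), b=37^-2·(≡8) mod 37; (18|37)=-1, (8|37)=-1; (−1)^{-2·-2·18}·(-1)^-2·(-1)^-2 = +1.
Ram(-1235, 6270) = {2, 5, 11, 19}; no ℚ_2-point on the conic.

[2, 5, 11, 19]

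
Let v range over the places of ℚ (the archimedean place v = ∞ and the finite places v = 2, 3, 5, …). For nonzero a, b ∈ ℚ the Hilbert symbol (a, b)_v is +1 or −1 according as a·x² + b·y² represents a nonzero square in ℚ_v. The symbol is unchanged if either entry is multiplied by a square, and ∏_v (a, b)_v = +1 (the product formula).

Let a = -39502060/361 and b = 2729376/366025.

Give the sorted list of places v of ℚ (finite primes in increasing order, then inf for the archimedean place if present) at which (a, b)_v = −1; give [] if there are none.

[2, 13, 29, 31]

(a, b) ≡ (-58435, 26) mod (ℚ^×)²; places V = {2, 3, 5, 11, 13, 19, 29, 31, ∞}.
(a,b)_∞: sgn(-58435)=−, sgn(26)=+, so +1.
(a,b)_13: α=3, u≡9; β=1, v≡8 (mod 13); (9|13)=+1, (8|13)=-1; sign (−1)^0·+1^1·-1^3 = -1.
(a,b)_19: α=-2, u≡4; β=0, v≡5 (mod 19); (4|19)=+1, (5|19)=+1; sign (−1)^0·+1^0·+1^-2 = +1.
(a,b)_3: α=0, u≡2; β=8, v≡2 (mod 3); (2|3)=-1, (2|3)=-1; sign (−1)^0·-1^8·-1^0 = +1.
(a,b)_11: α=0, u≡2; β=-4, v≡4 (mod 11); (2|11)=-1, (4|11)=+1; sign (−1)^0·-1^-4·+1^0 = +1.
(a,b)_29: α=1, u≡26; β=0, v≡8 (mod 29); (26|29)=-1, (8|29)=-1; sign (−1)^0·-1^0·-1^1 = -1.
(a,b)_2: α=2, β=5; u≡5, v≡5 (mod 8); ε(u)ε(v)=0·0, αω(v)=2·1, βω(u)=5·1; sum ≡ 1  ⇒  -1.
(a,b)_31: α=1, u≡23; β=0, v≡17 (mod 31); (23|31)=-1, (17|31)=-1; sign (−1)^0·-1^0·-1^1 = -1.
(a,b)_5: α=1, u≡3; β=-2, v≡1 (mod 5); (3|5)=-1, (1|5)=+1; sign (−1)^0·-1^-2·+1^1 = +1.
|Ram(-58435, 26)| = 4, even; anisotropic at {2, 13, 29, 31}.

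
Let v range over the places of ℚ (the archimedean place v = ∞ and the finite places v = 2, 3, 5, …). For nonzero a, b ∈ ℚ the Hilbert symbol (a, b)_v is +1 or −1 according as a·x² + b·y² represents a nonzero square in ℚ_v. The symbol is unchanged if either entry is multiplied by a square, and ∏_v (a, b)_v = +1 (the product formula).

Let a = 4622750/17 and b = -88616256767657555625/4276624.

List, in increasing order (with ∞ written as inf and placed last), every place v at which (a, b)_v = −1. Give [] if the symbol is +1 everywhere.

Mod squares: a ≡ 1870, b ≡ -41. Check v ∈ {∞, 2, 3, 5, 11, 13, 17, 23, 41, 47}.
v=∞: 1870 > 0 and -41 < 0  ⇒  (a,b)_∞ = +1.
v=13: a=13^0·(≡7), b=13^4·(≡7) mod 13; (7|13)=-1, (7|13)=-1; (−1)^{0·4·6}·(-1)^4·(-1)^0 = +1.
v=47: a=47^0·(≡37), b=47^-2·(≡18) mod 47; (37|47)=+1, (18|47)=+1; (−1)^{0·-2·23}·(+1)^-2·(+1)^0 = +1.
v=11: a=11^1·(≡1), b=11^-2·(≡4) mod 11; (1|11)=+1, (4|11)=+1; (−1)^{1·-2·5}·(+1)^-2·(+1)^1 = +1.
v=2: v_2(a)=1, v_2(b)=-4; units ≡ 7, 7 (mod 8); ε·ε+αω+βω = 1·1+1·0+-4·0 ≡ 1  ⇒  (a,b)_2 = -1.
v=41: a=41^2·(≡5), b=41^5·(≡4) mod 41; (5|41)=+1, (4|41)=+1; (−1)^{2·5·20}·(+1)^5·(+1)^2 = +1.
v=5: a=5^3·(≡1), b=5^4·(≡4) mod 5; (1|5)=+1, (4|5)=+1; (−1)^{3·4·2}·(+1)^4·(+1)^3 = +1.
v=17: a=17^-1·(≡8), b=17^0·(≡11) mod 17; (8|17)=+1, (11|17)=-1; (−1)^{-1·0·8}·(+1)^0·(-1)^-1 = -1.
v=3: a=3^0·(≡1), b=3^4·(≡1) mod 3; (1|3)=+1, (1|3)=+1; (−1)^{0·4·1}·(+1)^4·(+1)^0 = +1.
v=23: a=23^0·(≡11), b=23^2·(≡19) mod 23; (11|23)=-1, (19|23)=-1; (−1)^{0·2·11}·(-1)^2·(-1)^0 = +1.
Ram(1870, -41) = {2, 17}; no ℚ_2-point on the conic.

[2, 17]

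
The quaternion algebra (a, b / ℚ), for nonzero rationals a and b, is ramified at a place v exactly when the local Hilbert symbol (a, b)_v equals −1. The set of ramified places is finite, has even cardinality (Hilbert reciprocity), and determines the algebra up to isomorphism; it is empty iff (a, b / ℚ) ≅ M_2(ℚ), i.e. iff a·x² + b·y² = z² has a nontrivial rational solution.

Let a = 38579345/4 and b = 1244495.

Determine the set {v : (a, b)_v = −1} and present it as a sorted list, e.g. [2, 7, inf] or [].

[31, 37]

(a, b) ≡ (40145, 1295) mod (ℚ^×)²; places V = {2, 5, 7, 31, 37, ∞}.
(a,b)_∞: sgn(40145)=+, sgn(1295)=+, so +1.
(a,b)_5: α=1, u≡1; β=1, v≡4 (mod 5); (1|5)=+1, (4|5)=+1; sign (−1)^0·+1^1·+1^1 = +1.
(a,b)_7: α=1, u≡1; β=1, v≡6 (mod 7); (1|7)=+1, (6|7)=-1; sign (−1)^1·+1^1·-1^1 = +1.
(a,b)_37: α=1, u≡34; β=1, v≡2 (mod 37); (34|37)=+1, (2|37)=-1; sign (−1)^0·+1^1·-1^1 = -1.
(a,b)_2: α=-2, β=0; u≡1, v≡7 (mod 8); ε(u)ε(v)=0·1, αω(v)=-2·0, βω(u)=0·0; sum ≡ 0  ⇒  +1.
(a,b)_31: α=3, u≡6; β=2, v≡24 (mod 31); (6|31)=-1, (24|31)=-1; sign (−1)^0·-1^2·-1^3 = -1.
Ram(40145, 1295) = {31, 37}; no ℚ_31-point on the conic.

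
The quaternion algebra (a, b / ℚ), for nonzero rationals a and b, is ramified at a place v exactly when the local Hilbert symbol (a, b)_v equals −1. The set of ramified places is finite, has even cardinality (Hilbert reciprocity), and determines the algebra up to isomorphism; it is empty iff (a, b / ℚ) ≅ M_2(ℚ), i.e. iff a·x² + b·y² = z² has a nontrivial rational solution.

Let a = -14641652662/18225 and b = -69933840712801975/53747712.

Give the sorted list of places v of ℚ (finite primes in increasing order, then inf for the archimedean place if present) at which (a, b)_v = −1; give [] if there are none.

(a, b) ≡ (-6118, -782) mod (ℚ^×)²; places V = {2, 3, 5, 7, 13, 17, 19, 23, ∞}.
(a,b)_2: α=1, β=-13; u≡5, v≡1 (mod 8); ε(u)ε(v)=0·0, αω(v)=1·0, βω(u)=-13·1; sum ≡ 1  ⇒  -1.
(a,b)_5: α=-2, u≡2; β=2, v≡3 (mod 5); (2|5)=-1, (3|5)=-1; sign (−1)^0·-1^2·-1^-2 = +1.
(a,b)_3: α=-6, u≡2; β=-8, v≡1 (mod 3); (2|3)=-1, (1|3)=+1; sign (−1)^0·-1^-8·+1^-6 = +1.
(a,b)_∞: sgn(-6118)=−, sgn(-782)=−, so -1.
(a,b)_17: α=2, u≡4; β=3, v≡7 (mod 17); (4|17)=+1, (7|17)=-1; sign (−1)^0·+1^3·-1^2 = +1.
(a,b)_13: α=2, u≡6; β=4, v≡2 (mod 13); (6|13)=-1, (2|13)=-1; sign (−1)^0·-1^4·-1^2 = +1.
(a,b)_23: α=1, u≡17; β=1, v≡12 (mod 23); (17|23)=-1, (12|23)=+1; sign (−1)^1·-1^1·+1^1 = +1.
(a,b)_19: α=1, u≡16; β=2, v≡1 (mod 19); (16|19)=+1, (1|19)=+1; sign (−1)^0·+1^2·+1^1 = +1.
(a,b)_7: α=3, u≡4; β=4, v≡1 (mod 7); (4|7)=+1, (1|7)=+1; sign (−1)^0·+1^4·+1^3 = +1.
Ram(-6118, -782) = {2, ∞}; no ℚ_2-point on the conic.

[2, inf]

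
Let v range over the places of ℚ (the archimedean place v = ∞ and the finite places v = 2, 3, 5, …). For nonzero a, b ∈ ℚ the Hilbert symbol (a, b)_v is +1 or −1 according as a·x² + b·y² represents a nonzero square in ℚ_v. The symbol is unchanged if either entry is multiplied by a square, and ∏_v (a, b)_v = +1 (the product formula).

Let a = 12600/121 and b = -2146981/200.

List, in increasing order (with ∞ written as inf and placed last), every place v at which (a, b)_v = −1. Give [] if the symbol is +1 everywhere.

[7, 17, 19, 23]

(a, b) ≡ (14, -14858) mod (ℚ^×)²; places V = {2, 3, 5, 7, 11, 17, 19, 23, ∞}.
(a,b)_7: α=1, u≡4; β=0, v≡6 (mod 7); (4|7)=+1, (6|7)=-1; sign (−1)^0·+1^0·-1^1 = -1.
(a,b)_5: α=2, u≡4; β=-2, v≡3 (mod 5); (4|5)=+1, (3|5)=-1; sign (−1)^0·+1^-2·-1^2 = +1.
(a,b)_17: α=0, u≡10; β=3, v≡3 (mod 17); (10|17)=-1, (3|17)=-1; sign (−1)^0·-1^3·-1^0 = -1.
(a,b)_2: α=3, β=-3; u≡7, v≡3 (mod 8); ε(u)ε(v)=1·1, αω(v)=3·1, βω(u)=-3·0; sum ≡ 0  ⇒  +1.
(a,b)_∞: sgn(14)=+, sgn(-14858)=−, so +1.
(a,b)_19: α=0, u≡14; β=1, v≡7 (mod 19); (14|19)=-1, (7|19)=+1; sign (−1)^0·-1^1·+1^0 = -1.
(a,b)_11: α=-2, u≡5; β=0, v≡5 (mod 11); (5|11)=+1, (5|11)=+1; sign (−1)^0·+1^0·+1^-2 = +1.
(a,b)_3: α=2, u≡2; β=0, v≡1 (mod 3); (2|3)=-1, (1|3)=+1; sign (−1)^0·-1^0·+1^2 = +1.
(a,b)_23: α=0, u≡7; β=1, v≡15 (mod 23); (7|23)=-1, (15|23)=-1; sign (−1)^0·-1^1·-1^0 = -1.
|Ram(14, -14858)| = 4, even; anisotropic at {7, 17, 19, 23}.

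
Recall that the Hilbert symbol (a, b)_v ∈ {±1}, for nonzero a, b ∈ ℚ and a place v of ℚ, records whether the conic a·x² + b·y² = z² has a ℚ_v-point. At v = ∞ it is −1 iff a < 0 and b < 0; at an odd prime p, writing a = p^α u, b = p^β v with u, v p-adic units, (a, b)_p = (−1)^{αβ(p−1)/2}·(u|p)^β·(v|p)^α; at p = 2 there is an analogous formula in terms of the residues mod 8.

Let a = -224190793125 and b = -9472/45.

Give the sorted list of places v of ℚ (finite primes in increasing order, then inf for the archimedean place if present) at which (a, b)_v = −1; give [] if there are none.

[2, 37, 43, inf]

Mod squares: a ≡ -39856141, b ≡ -185. Check v ∈ {∞, 2, 3, 5, 13, 37, 41, 43, 47}.
v=37: a=37^1·(≡25), b=37^1·(≡5) mod 37; (25|37)=+1, (5|37)=-1; (−1)^{1·1·18}·(+1)^1·(-1)^1 = -1.
v=3: a=3^2·(≡2), b=3^-2·(≡1) mod 3; (2|3)=-1, (1|3)=+1; (−1)^{2·-2·1}·(-1)^-2·(+1)^2 = +1.
v=∞: -39856141 < 0 and -185 < 0  ⇒  (a,b)_∞ = -1.
v=13: a=13^1·(≡8), b=13^0·(≡3) mod 13; (8|13)=-1, (3|13)=+1; (−1)^{1·0·6}·(-1)^0·(+1)^1 = +1.
v=43: a=43^1·(≡4), b=43^0·(≡37) mod 43; (4|43)=+1, (37|43)=-1; (−1)^{1·0·21}·(+1)^0·(-1)^1 = -1.
v=5: a=5^4·(≡1), b=5^-1·(≡2) mod 5; (1|5)=+1, (2|5)=-1; (−1)^{4·-1·2}·(+1)^-1·(-1)^4 = +1.
v=41: a=41^1·(≡31), b=41^0·(≡10) mod 41; (31|41)=+1, (10|41)=+1; (−1)^{1·0·20}·(+1)^0·(+1)^1 = +1.
v=2: v_2(a)=0, v_2(b)=8; units ≡ 3, 7 (mod 8); ε·ε+αω+βω = 1·1+0·0+8·1 ≡ 1  ⇒  (a,b)_2 = -1.
v=47: a=47^1·(≡12), b=47^0·(≡36) mod 47; (12|47)=+1, (36|47)=+1; (−1)^{1·0·23}·(+1)^0·(+1)^1 = +1.
|Ram(-39856141, -185)| = 4, even; anisotropic at {2, 37, 43, ∞}.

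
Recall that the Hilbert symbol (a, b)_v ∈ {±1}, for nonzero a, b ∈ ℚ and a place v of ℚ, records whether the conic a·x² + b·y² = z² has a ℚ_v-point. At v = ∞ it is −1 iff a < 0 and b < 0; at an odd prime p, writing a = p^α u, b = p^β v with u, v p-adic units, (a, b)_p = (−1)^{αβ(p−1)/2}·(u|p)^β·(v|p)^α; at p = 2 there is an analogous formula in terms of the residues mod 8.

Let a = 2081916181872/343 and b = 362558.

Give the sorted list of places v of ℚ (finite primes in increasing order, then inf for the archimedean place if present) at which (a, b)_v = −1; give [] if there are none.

(a, b) ≡ (13370889, 362558) mod (ℚ^×)²; places V = {2, 3, 7, 19, 23, 29, 31, 47, ∞}.
(a,b)_31: α=1, u≡8; β=0, v≡13 (mod 31); (8|31)=+1, (13|31)=-1; sign (−1)^0·+1^0·-1^1 = -1.
(a,b)_3: α=5, u≡1; β=0, v≡2 (mod 3); (1|3)=+1, (2|3)=-1; sign (−1)^0·+1^0·-1^5 = -1.
(a,b)_23: α=1, u≡1; β=0, v≡9 (mod 23); (1|23)=+1, (9|23)=+1; sign (−1)^0·+1^0·+1^1 = +1.
(a,b)_19: α=1, u≡4; β=1, v≡6 (mod 19); (4|19)=+1, (6|19)=+1; sign (−1)^1·+1^1·+1^1 = -1.
(a,b)_∞: sgn(13370889)=+, sgn(362558)=+, so +1.
(a,b)_7: α=-3, u≡2; β=1, v≡1 (mod 7); (2|7)=+1, (1|7)=+1; sign (−1)^1·+1^1·+1^-3 = -1.
(a,b)_2: α=4, β=1; u≡1, v≡7 (mod 8); ε(u)ε(v)=0·1, αω(v)=4·0, βω(u)=1·0; sum ≡ 0  ⇒  +1.
(a,b)_47: α=1, u≡41; β=1, v≡6 (mod 47); (41|47)=-1, (6|47)=+1; sign (−1)^1·-1^1·+1^1 = +1.
(a,b)_29: α=2, u≡6; β=1, v≡3 (mod 29); (6|29)=+1, (3|29)=-1; sign (−1)^0·+1^1·-1^2 = +1.
Ram(13370889, 362558) = {3, 7, 19, 31}; no ℚ_3-point on the conic.

[3, 7, 19, 31]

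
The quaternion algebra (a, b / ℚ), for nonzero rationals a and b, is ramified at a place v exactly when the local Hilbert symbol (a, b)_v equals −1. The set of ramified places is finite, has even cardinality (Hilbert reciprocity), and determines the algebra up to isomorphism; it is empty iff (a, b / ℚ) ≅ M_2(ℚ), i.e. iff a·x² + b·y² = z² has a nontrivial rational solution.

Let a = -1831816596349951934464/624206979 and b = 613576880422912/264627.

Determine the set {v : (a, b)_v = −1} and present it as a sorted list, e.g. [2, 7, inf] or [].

[2, 7, 11, 17]

Mod squares: a ≡ -11, b ≡ 714. Check v ∈ {∞, 2, 3, 7, 11, 17, 31}.
v=31: a=31^-2·(≡25), b=31^0·(≡7) mod 31; (25|31)=+1, (7|31)=+1; (−1)^{-2·0·15}·(+1)^0·(+1)^-2 = +1.
v=2: v_2(a)=40, v_2(b)=31; units ≡ 5, 5 (mod 8); ε·ε+αω+βω = 0·0+40·1+31·1 ≡ 1  ⇒  (a,b)_2 = -1.
v=7: a=7^8·(≡6), b=7^5·(≡1) mod 7; (6|7)=-1, (1|7)=+1; (−1)^{8·5·3}·(-1)^5·(+1)^8 = -1.
v=17: a=17^2·(≡12), b=17^1·(≡13) mod 17; (12|17)=-1, (13|17)=+1; (−1)^{2·1·8}·(-1)^1·(+1)^2 = -1.
v=3: a=3^-10·(≡1), b=3^-7·(≡1) mod 3; (1|3)=+1, (1|3)=+1; (−1)^{-10·-7·1}·(+1)^-7·(+1)^-10 = +1.
v=∞: -11 < 0 and 714 > 0  ⇒  (a,b)_∞ = +1.
v=11: a=11^-1·(≡7), b=11^-2·(≡6) mod 11; (7|11)=-1, (6|11)=-1; (−1)^{-1·-2·5}·(-1)^-2·(-1)^-1 = -1.
Ram(-11, 714) = {2, 7, 11, 17}; no ℚ_2-point on the conic.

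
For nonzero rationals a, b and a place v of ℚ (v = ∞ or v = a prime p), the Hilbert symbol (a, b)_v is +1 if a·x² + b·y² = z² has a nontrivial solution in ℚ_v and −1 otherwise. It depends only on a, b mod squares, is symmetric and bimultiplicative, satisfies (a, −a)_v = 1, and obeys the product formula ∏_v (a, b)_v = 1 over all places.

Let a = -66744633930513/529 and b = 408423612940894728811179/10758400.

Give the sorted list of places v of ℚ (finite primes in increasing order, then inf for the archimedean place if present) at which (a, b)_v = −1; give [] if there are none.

(a, b) ≡ (-33, 250971) mod (ℚ^×)²; places V = {2, 3, 5, 7, 11, 13, 17, 19, 23, 37, 41, ∞}.
(a,b)_11: α=1, u≡8; β=0, v≡10 (mod 11); (8|11)=-1, (10|11)=-1; sign (−1)^0·-1^0·-1^1 = -1.
(a,b)_13: α=0, u≡8; β=2, v≡7 (mod 13); (8|13)=-1, (7|13)=-1; sign (−1)^0·-1^2·-1^0 = +1.
(a,b)_2: α=0, β=-8; u≡7, v≡3 (mod 8); ε(u)ε(v)=1·1, αω(v)=0·1, βω(u)=-8·0; sum ≡ 1  ⇒  -1.
(a,b)_23: α=-2, u≡12; β=2, v≡13 (mod 23); (12|23)=+1, (13|23)=+1; sign (−1)^0·+1^2·+1^-2 = +1.
(a,b)_7: α=2, u≡4; β=3, v≡3 (mod 7); (4|7)=+1, (3|7)=-1; sign (−1)^0·+1^3·-1^2 = +1.
(a,b)_37: α=2, u≡3; β=3, v≡33 (mod 37); (3|37)=+1, (33|37)=+1; sign (−1)^0·+1^3·+1^2 = +1.
(a,b)_41: α=0, u≡33; β=-2, v≡4 (mod 41); (33|41)=+1, (4|41)=+1; sign (−1)^0·+1^-2·+1^0 = +1.
(a,b)_5: α=0, u≡3; β=-2, v≡4 (mod 5); (3|5)=-1, (4|5)=+1; sign (−1)^0·-1^-2·+1^0 = +1.
(a,b)_3: α=1, u≡1; β=3, v≡2 (mod 3); (1|3)=+1, (2|3)=-1; sign (−1)^1·+1^3·-1^1 = +1.
(a,b)_19: α=2, u≡17; β=3, v≡17 (mod 19); (17|19)=+1, (17|19)=+1; sign (−1)^0·+1^3·+1^2 = +1.
(a,b)_∞: sgn(-33)=−, sgn(250971)=+, so +1.
(a,b)_17: α=4, u≡15; β=5, v≡11 (mod 17); (15|17)=+1, (11|17)=-1; sign (−1)^0·+1^5·-1^4 = +1.
|Ram(-33, 250971)| = 2, even; anisotropic at {2, 11}.

[2, 11]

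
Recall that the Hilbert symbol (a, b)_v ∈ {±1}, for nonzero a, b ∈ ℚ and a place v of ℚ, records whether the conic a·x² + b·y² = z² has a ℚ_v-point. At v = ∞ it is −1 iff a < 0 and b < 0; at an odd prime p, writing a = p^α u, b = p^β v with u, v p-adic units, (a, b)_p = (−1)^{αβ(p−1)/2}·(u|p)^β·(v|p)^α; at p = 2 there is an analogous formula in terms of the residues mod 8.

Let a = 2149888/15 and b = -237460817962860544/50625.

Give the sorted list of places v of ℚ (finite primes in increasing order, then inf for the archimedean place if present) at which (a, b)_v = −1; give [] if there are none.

Mod squares: a ≡ 125970, b ≡ -19. Check v ∈ {∞, 2, 3, 5, 13, 17, 19}.
v=2: v_2(a)=9, v_2(b)=22; units ≡ 1, 5 (mod 8); ε·ε+αω+βω = 0·0+9·1+22·0 ≡ 1  ⇒  (a,b)_2 = -1.
v=13: a=13^1·(≡8), b=13^4·(≡11) mod 13; (8|13)=-1, (11|13)=-1; (−1)^{1·4·6}·(-1)^4·(-1)^1 = -1.
v=5: a=5^-1·(≡1), b=5^-4·(≡1) mod 5; (1|5)=+1, (1|5)=+1; (−1)^{-1·-4·2}·(+1)^-4·(+1)^-1 = +1.
v=∞: 125970 > 0 and -19 < 0  ⇒  (a,b)_∞ = +1.
v=19: a=19^1·(≡3), b=19^3·(≡18) mod 19; (3|19)=-1, (18|19)=-1; (−1)^{1·3·9}·(-1)^3·(-1)^1 = -1.
v=3: a=3^-1·(≡2), b=3^-4·(≡2) mod 3; (2|3)=-1, (2|3)=-1; (−1)^{-1·-4·1}·(-1)^-4·(-1)^-1 = -1.
v=17: a=17^1·(≡8), b=17^2·(≡2) mod 17; (8|17)=+1, (2|17)=+1; (−1)^{1·2·8}·(+1)^2·(+1)^1 = +1.
(125970, -19 / ℚ) ramifies at {2, 3, 13, 19}: a division algebra.

[2, 3, 13, 19]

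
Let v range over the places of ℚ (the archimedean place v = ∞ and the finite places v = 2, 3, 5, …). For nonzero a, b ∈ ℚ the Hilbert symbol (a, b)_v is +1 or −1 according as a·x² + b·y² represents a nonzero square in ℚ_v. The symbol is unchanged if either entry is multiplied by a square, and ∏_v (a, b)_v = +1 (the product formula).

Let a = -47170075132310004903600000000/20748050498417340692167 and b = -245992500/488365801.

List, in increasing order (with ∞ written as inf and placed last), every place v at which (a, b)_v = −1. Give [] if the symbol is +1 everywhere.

Mod squares: a ≡ -93093, b ≡ -13. Check v ∈ {∞, 2, 3, 5, 7, 11, 13, 29, 31, 41, 47}.
v=41: a=41^-6·(≡5), b=41^-2·(≡17) mod 41; (5|41)=+1, (17|41)=-1; (−1)^{-6·-2·20}·(+1)^-2·(-1)^-6 = +1.
v=5: a=5^8·(≡2), b=5^4·(≡2) mod 5; (2|5)=-1, (2|5)=-1; (−1)^{8·4·2}·(-1)^4·(-1)^8 = +1.
v=29: a=29^6·(≡2), b=29^2·(≡23) mod 29; (2|29)=-1, (23|29)=+1; (−1)^{6·2·14}·(-1)^2·(+1)^6 = +1.
v=47: a=47^-2·(≡6), b=47^0·(≡18) mod 47; (6|47)=+1, (18|47)=+1; (−1)^{-2·0·23}·(+1)^0·(+1)^-2 = +1.
v=3: a=3^7·(≡1), b=3^2·(≡2) mod 3; (1|3)=+1, (2|3)=-1; (−1)^{7·2·1}·(+1)^2·(-1)^7 = -1.
v=13: a=13^3·(≡2), b=13^1·(≡1) mod 13; (2|13)=-1, (1|13)=+1; (−1)^{3·1·6}·(-1)^1·(+1)^3 = -1.
v=∞: -93093 < 0 and -13 < 0  ⇒  (a,b)_∞ = -1.
v=7: a=7^-11·(≡4), b=7^-4·(≡1) mod 7; (4|7)=+1, (1|7)=+1; (−1)^{-11·-4·3}·(+1)^-4·(+1)^-11 = +1.
v=31: a=31^1·(≡2), b=31^0·(≡4) mod 31; (2|31)=+1, (4|31)=+1; (−1)^{1·0·15}·(+1)^0·(+1)^1 = +1.
v=2: v_2(a)=10, v_2(b)=2; units ≡ 3, 3 (mod 8); ε·ε+αω+βω = 1·1+10·1+2·1 ≡ 1  ⇒  (a,b)_2 = -1.
v=11: a=11^3·(≡8), b=11^-2·(≡1) mod 11; (8|11)=-1, (1|11)=+1; (−1)^{3·-2·5}·(-1)^-2·(+1)^3 = +1.
Ram(-93093, -13) = {2, 3, 13, ∞}; no ℚ_2-point on the conic.

[2, 3, 13, inf]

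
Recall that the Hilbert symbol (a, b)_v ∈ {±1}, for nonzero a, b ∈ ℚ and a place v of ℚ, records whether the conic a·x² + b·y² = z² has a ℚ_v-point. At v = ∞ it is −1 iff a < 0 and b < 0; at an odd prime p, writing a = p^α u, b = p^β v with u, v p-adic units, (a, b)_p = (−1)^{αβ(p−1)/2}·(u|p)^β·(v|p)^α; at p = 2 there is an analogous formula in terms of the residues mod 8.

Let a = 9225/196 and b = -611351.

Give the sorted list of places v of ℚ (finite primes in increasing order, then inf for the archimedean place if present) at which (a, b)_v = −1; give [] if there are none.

[13, 41]

(a, b) ≡ (41, -611351) mod (ℚ^×)²; places V = {2, 3, 5, 7, 13, 31, 37, 41, ∞}.
(a,b)_13: α=0, u≡8; β=1, v≡7 (mod 13); (8|13)=-1, (7|13)=-1; sign (−1)^0·-1^1·-1^0 = -1.
(a,b)_2: α=-2, β=0; u≡1, v≡1 (mod 8); ε(u)ε(v)=0·0, αω(v)=-2·0, βω(u)=0·0; sum ≡ 0  ⇒  +1.
(a,b)_41: α=1, u≡16; β=1, v≡13 (mod 41); (16|41)=+1, (13|41)=-1; sign (−1)^0·+1^1·-1^1 = -1.
(a,b)_∞: sgn(41)=+, sgn(-611351)=−, so +1.
(a,b)_5: α=2, u≡4; β=0, v≡4 (mod 5); (4|5)=+1, (4|5)=+1; sign (−1)^0·+1^0·+1^2 = +1.
(a,b)_3: α=2, u≡2; β=0, v≡1 (mod 3); (2|3)=-1, (1|3)=+1; sign (−1)^0·-1^0·+1^2 = +1.
(a,b)_37: α=0, u≡28; β=1, v≡16 (mod 37); (28|37)=+1, (16|37)=+1; sign (−1)^0·+1^1·+1^0 = +1.
(a,b)_7: α=-2, u≡5; β=0, v≡1 (mod 7); (5|7)=-1, (1|7)=+1; sign (−1)^0·-1^0·+1^-2 = +1.
(a,b)_31: α=0, u≡8; β=1, v≡26 (mod 31); (8|31)=+1, (26|31)=-1; sign (−1)^0·+1^1·-1^0 = +1.
(41, -611351 / ℚ) ramifies at {13, 41}: a division algebra.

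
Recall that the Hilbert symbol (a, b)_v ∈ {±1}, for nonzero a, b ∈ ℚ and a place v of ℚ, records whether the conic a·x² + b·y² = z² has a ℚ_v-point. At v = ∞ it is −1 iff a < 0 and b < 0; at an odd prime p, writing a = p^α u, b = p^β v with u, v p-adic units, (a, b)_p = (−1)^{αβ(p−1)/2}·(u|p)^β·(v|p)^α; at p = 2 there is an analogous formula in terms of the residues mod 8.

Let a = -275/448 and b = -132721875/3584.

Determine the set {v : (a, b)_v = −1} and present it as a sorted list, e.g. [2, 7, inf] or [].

[5, inf]

Mod squares: a ≡ -77, b ≡ -2730. Check v ∈ {∞, 2, 3, 5, 7, 11, 13}.
v=11: a=11^1·(≡1), b=11^2·(≡5) mod 11; (1|11)=+1, (5|11)=+1; (−1)^{1·2·5}·(+1)^2·(+1)^1 = +1.
v=13: a=13^0·(≡4), b=13^1·(≡5) mod 13; (4|13)=+1, (5|13)=-1; (−1)^{0·1·6}·(+1)^1·(-1)^0 = +1.
v=3: a=3^0·(≡1), b=3^3·(≡2) mod 3; (1|3)=+1, (2|3)=-1; (−1)^{0·3·1}·(+1)^3·(-1)^0 = +1.
v=∞: -77 < 0 and -2730 < 0  ⇒  (a,b)_∞ = -1.
v=7: a=7^-1·(≡5), b=7^-1·(≡1) mod 7; (5|7)=-1, (1|7)=+1; (−1)^{-1·-1·3}·(-1)^-1·(+1)^-1 = +1.
v=5: a=5^2·(≡3), b=5^5·(≡1) mod 5; (3|5)=-1, (1|5)=+1; (−1)^{2·5·2}·(-1)^5·(+1)^2 = -1.
v=2: v_2(a)=-6, v_2(b)=-9; units ≡ 3, 3 (mod 8); ε·ε+αω+βω = 1·1+-6·1+-9·1 ≡ 0  ⇒  (a,b)_2 = +1.
|Ram(-77, -2730)| = 2, even; anisotropic at {5, ∞}.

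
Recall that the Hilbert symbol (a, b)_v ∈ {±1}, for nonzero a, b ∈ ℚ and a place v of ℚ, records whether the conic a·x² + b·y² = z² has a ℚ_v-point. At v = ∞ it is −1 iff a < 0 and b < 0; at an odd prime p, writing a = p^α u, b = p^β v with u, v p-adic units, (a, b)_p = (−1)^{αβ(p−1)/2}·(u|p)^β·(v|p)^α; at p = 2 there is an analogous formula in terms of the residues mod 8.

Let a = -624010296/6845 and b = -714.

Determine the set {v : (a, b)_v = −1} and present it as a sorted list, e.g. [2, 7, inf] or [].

Mod squares: a ≡ -6630, b ≡ -714. Check v ∈ {∞, 2, 3, 5, 7, 13, 17, 37}.
v=3: a=3^1·(≡1), b=3^1·(≡2) mod 3; (1|3)=+1, (2|3)=-1; (−1)^{1·1·1}·(+1)^1·(-1)^1 = +1.
v=13: a=13^1·(≡10), b=13^0·(≡1) mod 13; (10|13)=+1, (1|13)=+1; (−1)^{1·0·6}·(+1)^0·(+1)^1 = +1.
v=17: a=17^1·(≡9), b=17^1·(≡9) mod 17; (9|17)=+1, (9|17)=+1; (−1)^{1·1·8}·(+1)^1·(+1)^1 = +1.
v=5: a=5^-1·(≡1), b=5^0·(≡1) mod 5; (1|5)=+1, (1|5)=+1; (−1)^{-1·0·2}·(+1)^0·(+1)^-1 = +1.
v=7: a=7^6·(≡5), b=7^1·(≡3) mod 7; (5|7)=-1, (3|7)=-1; (−1)^{6·1·3}·(-1)^1·(-1)^6 = -1.
v=37: a=37^-2·(≡36), b=37^0·(≡26) mod 37; (36|37)=+1, (26|37)=+1; (−1)^{-2·0·18}·(+1)^0·(+1)^-2 = +1.
v=2: v_2(a)=3, v_2(b)=1; units ≡ 5, 3 (mod 8); ε·ε+αω+βω = 0·1+3·1+1·1 ≡ 0  ⇒  (a,b)_2 = +1.
v=∞: -6630 < 0 and -714 < 0  ⇒  (a,b)_∞ = -1.
(-6630, -714 / ℚ) ramifies at {7, ∞}: a division algebra.

[7, inf]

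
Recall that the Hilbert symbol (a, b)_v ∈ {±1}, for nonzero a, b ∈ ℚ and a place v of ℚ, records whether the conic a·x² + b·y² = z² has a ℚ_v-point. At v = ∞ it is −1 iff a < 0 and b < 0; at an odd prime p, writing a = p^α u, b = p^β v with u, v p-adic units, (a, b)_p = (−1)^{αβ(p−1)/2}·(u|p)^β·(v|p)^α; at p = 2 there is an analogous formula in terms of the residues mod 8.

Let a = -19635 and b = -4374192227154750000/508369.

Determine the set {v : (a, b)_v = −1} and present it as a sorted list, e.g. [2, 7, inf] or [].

(a, b) ≡ (-19635, -51051) mod (ℚ^×)²; places V = {2, 3, 5, 7, 11, 13, 17, 23, 31, ∞}.
(a,b)_17: α=1, u≡1; β=3, v≡5 (mod 17); (1|17)=+1, (5|17)=-1; sign (−1)^0·+1^3·-1^1 = -1.
(a,b)_3: α=1, u≡1; β=5, v≡2 (mod 3); (1|3)=+1, (2|3)=-1; sign (−1)^1·+1^5·-1^1 = +1.
(a,b)_2: α=0, β=4; u≡5, v≡5 (mod 8); ε(u)ε(v)=0·0, αω(v)=0·1, βω(u)=4·1; sum ≡ 0  ⇒  +1.
(a,b)_∞: sgn(-19635)=−, sgn(-51051)=−, so -1.
(a,b)_13: α=0, u≡8; β=1, v≡4 (mod 13); (8|13)=-1, (4|13)=+1; sign (−1)^0·-1^1·+1^0 = -1.
(a,b)_11: α=1, u≡8; β=5, v≡9 (mod 11); (8|11)=-1, (9|11)=+1; sign (−1)^1·-1^5·+1^1 = +1.
(a,b)_31: α=0, u≡19; β=-2, v≡23 (mod 31); (19|31)=+1, (23|31)=-1; sign (−1)^0·+1^-2·-1^0 = +1.
(a,b)_23: α=0, u≡7; β=-2, v≡3 (mod 23); (7|23)=-1, (3|23)=+1; sign (−1)^0·-1^-2·+1^0 = +1.
(a,b)_5: α=1, u≡3; β=6, v≡4 (mod 5); (3|5)=-1, (4|5)=+1; sign (−1)^0·-1^6·+1^1 = +1.
(a,b)_7: α=1, u≡2; β=1, v≡1 (mod 7); (2|7)=+1, (1|7)=+1; sign (−1)^1·+1^1·+1^1 = -1.
Ram(-19635, -51051) = {7, 13, 17, ∞}; no ℚ_7-point on the conic.

[7, 13, 17, inf]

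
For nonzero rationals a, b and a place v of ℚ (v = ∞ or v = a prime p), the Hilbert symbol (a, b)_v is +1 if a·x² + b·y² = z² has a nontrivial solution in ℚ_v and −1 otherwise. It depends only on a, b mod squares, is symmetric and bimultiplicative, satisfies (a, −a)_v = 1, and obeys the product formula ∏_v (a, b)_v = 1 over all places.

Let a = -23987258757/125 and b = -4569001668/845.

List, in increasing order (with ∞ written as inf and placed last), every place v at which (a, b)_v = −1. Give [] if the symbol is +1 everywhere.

[2, inf]

Mod squares: a ≡ -373065, b ≡ -17765. Check v ∈ {∞, 2, 3, 5, 7, 11, 13, 17, 19}.
v=7: a=7^3·(≡3), b=7^2·(≡2) mod 7; (3|7)=-1, (2|7)=+1; (−1)^{3·2·3}·(-1)^2·(+1)^3 = +1.
v=19: a=19^1·(≡17), b=19^1·(≡12) mod 19; (17|19)=+1, (12|19)=-1; (−1)^{1·1·9}·(+1)^1·(-1)^1 = +1.
v=3: a=3^9·(≡1), b=3^8·(≡1) mod 3; (1|3)=+1, (1|3)=+1; (−1)^{9·8·1}·(+1)^8·(+1)^9 = +1.
v=∞: -373065 < 0 and -17765 < 0  ⇒  (a,b)_∞ = -1.
v=2: v_2(a)=0, v_2(b)=2; units ≡ 7, 3 (mod 8); ε·ε+αω+βω = 1·1+0·1+2·0 ≡ 1  ⇒  (a,b)_2 = -1.
v=13: a=13^0·(≡4), b=13^-2·(≡11) mod 13; (4|13)=+1, (11|13)=-1; (−1)^{0·-2·6}·(+1)^-2·(-1)^0 = +1.
v=5: a=5^-3·(≡3), b=5^-1·(≡3) mod 5; (3|5)=-1, (3|5)=-1; (−1)^{-3·-1·2}·(-1)^-1·(-1)^-3 = +1.
v=11: a=11^1·(≡3), b=11^1·(≡2) mod 11; (3|11)=+1, (2|11)=-1; (−1)^{1·1·5}·(+1)^1·(-1)^1 = +1.
v=17: a=17^1·(≡16), b=17^1·(≡8) mod 17; (16|17)=+1, (8|17)=+1; (−1)^{1·1·8}·(+1)^1·(+1)^1 = +1.
|Ram(-373065, -17765)| = 2, even; anisotropic at {2, ∞}.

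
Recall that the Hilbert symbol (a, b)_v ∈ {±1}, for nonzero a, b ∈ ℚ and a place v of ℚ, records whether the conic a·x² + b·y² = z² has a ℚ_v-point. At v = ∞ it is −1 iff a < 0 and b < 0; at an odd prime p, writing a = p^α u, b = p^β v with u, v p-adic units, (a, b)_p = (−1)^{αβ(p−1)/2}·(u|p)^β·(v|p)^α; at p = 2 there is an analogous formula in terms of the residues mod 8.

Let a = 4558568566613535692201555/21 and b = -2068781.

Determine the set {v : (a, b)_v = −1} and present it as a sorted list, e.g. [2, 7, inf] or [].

(a, b) ≡ (255255, -2068781) mod (ℚ^×)²; places V = {2, 3, 5, 7, 11, 13, 17, 23, 37, ∞}.
(a,b)_∞: sgn(255255)=+, sgn(-2068781)=−, so +1.
(a,b)_13: α=3, u≡11; β=1, v≡9 (mod 13); (11|13)=-1, (9|13)=+1; sign (−1)^0·-1^1·+1^3 = -1.
(a,b)_37: α=4, u≡15; β=1, v≡31 (mod 37); (15|37)=-1, (31|37)=-1; sign (−1)^0·-1^1·-1^4 = -1.
(a,b)_3: α=-1, u≡2; β=0, v≡1 (mod 3); (2|3)=-1, (1|3)=+1; sign (−1)^0·-1^0·+1^-1 = +1.
(a,b)_23: α=4, u≡4; β=1, v≡6 (mod 23); (4|23)=+1, (6|23)=+1; sign (−1)^0·+1^1·+1^4 = +1.
(a,b)_7: α=-1, u≡4; β=0, v≡6 (mod 7); (4|7)=+1, (6|7)=-1; sign (−1)^0·+1^0·-1^-1 = -1.
(a,b)_11: α=5, u≡7; β=1, v≡7 (mod 11); (7|11)=-1, (7|11)=-1; sign (−1)^1·-1^1·-1^5 = -1.
(a,b)_17: α=3, u≡16; β=1, v≡10 (mod 17); (16|17)=+1, (10|17)=-1; sign (−1)^0·+1^1·-1^3 = -1.
(a,b)_2: α=0, β=0; u≡7, v≡3 (mod 8); ε(u)ε(v)=1·1, αω(v)=0·1, βω(u)=0·0; sum ≡ 1  ⇒  -1.
(a,b)_5: α=1, u≡1; β=0, v≡4 (mod 5); (1|5)=+1, (4|5)=+1; sign (−1)^0·+1^0·+1^1 = +1.
(255255, -2068781 / ℚ) ramifies at {2, 7, 11, 13, 17, 37}: a division algebra.

[2, 7, 11, 13, 17, 37]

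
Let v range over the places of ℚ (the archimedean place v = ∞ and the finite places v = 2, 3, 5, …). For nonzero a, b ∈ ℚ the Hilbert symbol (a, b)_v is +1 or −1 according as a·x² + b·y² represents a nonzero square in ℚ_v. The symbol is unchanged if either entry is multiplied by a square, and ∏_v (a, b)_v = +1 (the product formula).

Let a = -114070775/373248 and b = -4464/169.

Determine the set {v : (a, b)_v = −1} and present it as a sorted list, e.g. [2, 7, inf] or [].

(a, b) ≡ (-1102, -31) mod (ℚ^×)²; places V = {2, 3, 5, 7, 13, 19, 29, 31, ∞}.
(a,b)_7: α=2, u≡1; β=0, v≡2 (mod 7); (1|7)=+1, (2|7)=+1; sign (−1)^0·+1^0·+1^2 = +1.
(a,b)_19: α=1, u≡15; β=0, v≡9 (mod 19); (15|19)=-1, (9|19)=+1; sign (−1)^0·-1^0·+1^1 = +1.
(a,b)_13: α=2, u≡10; β=-2, v≡8 (mod 13); (10|13)=+1, (8|13)=-1; sign (−1)^0·+1^-2·-1^2 = +1.
(a,b)_2: α=-9, β=4; u≡1, v≡1 (mod 8); ε(u)ε(v)=0·0, αω(v)=-9·0, βω(u)=4·0; sum ≡ 0  ⇒  +1.
(a,b)_3: α=-6, u≡2; β=2, v≡2 (mod 3); (2|3)=-1, (2|3)=-1; sign (−1)^0·-1^2·-1^-6 = +1.
(a,b)_∞: sgn(-1102)=−, sgn(-31)=−, so -1.
(a,b)_5: α=2, u≡3; β=0, v≡4 (mod 5); (3|5)=-1, (4|5)=+1; sign (−1)^0·-1^0·+1^2 = +1.
(a,b)_31: α=0, u≡10; β=1, v≡3 (mod 31); (10|31)=+1, (3|31)=-1; sign (−1)^0·+1^1·-1^0 = +1.
(a,b)_29: α=1, u≡16; β=0, v≡17 (mod 29); (16|29)=+1, (17|29)=-1; sign (−1)^0·+1^0·-1^1 = -1.
Ram(-1102, -31) = {29, ∞}; no ℚ_29-point on the conic.

[29, inf]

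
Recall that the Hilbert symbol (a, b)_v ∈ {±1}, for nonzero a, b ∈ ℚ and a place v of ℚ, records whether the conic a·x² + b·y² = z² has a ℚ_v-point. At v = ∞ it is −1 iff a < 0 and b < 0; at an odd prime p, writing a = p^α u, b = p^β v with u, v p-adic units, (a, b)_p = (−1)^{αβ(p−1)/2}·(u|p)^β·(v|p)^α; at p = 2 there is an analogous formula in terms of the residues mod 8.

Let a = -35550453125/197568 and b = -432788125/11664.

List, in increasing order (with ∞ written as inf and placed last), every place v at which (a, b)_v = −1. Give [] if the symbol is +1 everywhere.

[7, 11, 17, inf]

(a, b) ≡ (-30107, -1309) mod (ℚ^×)²; places V = {2, 3, 5, 7, 11, 17, 23, ∞}.
(a,b)_5: α=6, u≡2; β=4, v≡1 (mod 5); (2|5)=-1, (1|5)=+1; sign (−1)^0·-1^4·+1^6 = +1.
(a,b)_7: α=-3, u≡1; β=1, v≡1 (mod 7); (1|7)=+1, (1|7)=+1; sign (−1)^1·+1^1·+1^-3 = -1.
(a,b)_3: α=-2, u≡1; β=-6, v≡2 (mod 3); (1|3)=+1, (2|3)=-1; sign (−1)^0·+1^-6·-1^-2 = +1.
(a,b)_2: α=-6, β=-4; u≡5, v≡3 (mod 8); ε(u)ε(v)=0·1, αω(v)=-6·1, βω(u)=-4·1; sum ≡ 0  ⇒  +1.
(a,b)_11: α=1, u≡10; β=1, v≡10 (mod 11); (10|11)=-1, (10|11)=-1; sign (−1)^1·-1^1·-1^1 = -1.
(a,b)_∞: sgn(-30107)=−, sgn(-1309)=−, so -1.
(a,b)_17: α=1, u≡10; β=1, v≡2 (mod 17); (10|17)=-1, (2|17)=+1; sign (−1)^0·-1^1·+1^1 = -1.
(a,b)_23: α=3, u≡12; β=2, v≡18 (mod 23); (12|23)=+1, (18|23)=+1; sign (−1)^0·+1^2·+1^3 = +1.
(-30107, -1309 / ℚ) ramifies at {7, 11, 17, ∞}: a division algebra.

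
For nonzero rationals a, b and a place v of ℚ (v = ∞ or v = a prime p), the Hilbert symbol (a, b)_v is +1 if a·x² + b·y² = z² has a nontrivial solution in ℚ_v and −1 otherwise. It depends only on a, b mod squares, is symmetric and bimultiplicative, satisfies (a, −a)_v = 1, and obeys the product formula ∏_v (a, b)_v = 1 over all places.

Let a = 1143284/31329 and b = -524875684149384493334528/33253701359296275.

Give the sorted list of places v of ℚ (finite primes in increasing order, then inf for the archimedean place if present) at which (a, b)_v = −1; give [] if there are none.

[11, 43]

Mod squares: a ≡ 989, b ≡ -76153. Check v ∈ {∞, 2, 3, 5, 7, 11, 13, 17, 23, 43, 59}.
v=5: a=5^0·(≡1), b=5^-2·(≡2) mod 5; (1|5)=+1, (2|5)=-1; (−1)^{0·-2·2}·(+1)^-2·(-1)^0 = +1.
v=23: a=23^1·(≡17), b=23^3·(≡18) mod 23; (17|23)=-1, (18|23)=+1; (−1)^{1·3·11}·(-1)^3·(+1)^1 = +1.
v=59: a=59^-2·(≡57), b=59^-4·(≡57) mod 59; (57|59)=+1, (57|59)=+1; (−1)^{-2·-4·29}·(+1)^-4·(+1)^-2 = +1.
v=3: a=3^-2·(≡2), b=3^-10·(≡2) mod 3; (2|3)=-1, (2|3)=-1; (−1)^{-2·-10·1}·(-1)^-10·(-1)^-2 = +1.
v=13: a=13^0·(≡1), b=13^-2·(≡12) mod 13; (1|13)=+1, (12|13)=+1; (−1)^{0·-2·6}·(+1)^-2·(+1)^0 = +1.
v=17: a=17^2·(≡11), b=17^6·(≡3) mod 17; (11|17)=-1, (3|17)=-1; (−1)^{2·6·8}·(-1)^6·(-1)^2 = +1.
v=2: v_2(a)=2, v_2(b)=16; units ≡ 5, 7 (mod 8); ε·ε+αω+βω = 0·1+2·0+16·1 ≡ 0  ⇒  (a,b)_2 = +1.
v=43: a=43^1·(≡4), b=43^3·(≡17) mod 43; (4|43)=+1, (17|43)=+1; (−1)^{1·3·21}·(+1)^3·(+1)^1 = -1.
v=∞: 989 > 0 and -76153 < 0  ⇒  (a,b)_∞ = +1.
v=11: a=11^0·(≡10), b=11^-1·(≡8) mod 11; (10|11)=-1, (8|11)=-1; (−1)^{0·-1·5}·(-1)^-1·(-1)^0 = -1.
v=7: a=7^0·(≡4), b=7^3·(≡3) mod 7; (4|7)=+1, (3|7)=-1; (−1)^{0·3·3}·(+1)^3·(-1)^0 = +1.
(989, -76153 / ℚ) ramifies at {11, 43}: a division algebra.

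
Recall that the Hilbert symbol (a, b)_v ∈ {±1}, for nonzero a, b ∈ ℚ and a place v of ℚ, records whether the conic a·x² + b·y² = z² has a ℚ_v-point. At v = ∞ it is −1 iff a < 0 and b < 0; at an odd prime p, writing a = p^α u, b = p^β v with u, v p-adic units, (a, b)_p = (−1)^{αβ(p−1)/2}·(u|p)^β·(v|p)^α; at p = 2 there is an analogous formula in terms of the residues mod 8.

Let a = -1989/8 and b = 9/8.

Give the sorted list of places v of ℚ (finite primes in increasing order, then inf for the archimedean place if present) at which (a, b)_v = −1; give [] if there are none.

(a, b) ≡ (-442, 2) mod (ℚ^×)²; places V = {2, 3, 13, 17, ∞}.
(a,b)_3: α=2, u≡2; β=2, v≡2 (mod 3); (2|3)=-1, (2|3)=-1; sign (−1)^0·-1^2·-1^2 = +1.
(a,b)_13: α=1, u≡2; β=0, v≡6 (mod 13); (2|13)=-1, (6|13)=-1; sign (−1)^0·-1^0·-1^1 = -1.
(a,b)_∞: sgn(-442)=−, sgn(2)=+, so +1.
(a,b)_2: α=-3, β=-3; u≡3, v≡1 (mod 8); ε(u)ε(v)=1·0, αω(v)=-3·0, βω(u)=-3·1; sum ≡ 1  ⇒  -1.
(a,b)_17: α=1, u≡13; β=0, v≡16 (mod 17); (13|17)=+1, (16|17)=+1; sign (−1)^0·+1^0·+1^1 = +1.
(-442, 2 / ℚ) ramifies at {2, 13}: a division algebra.

[2, 13]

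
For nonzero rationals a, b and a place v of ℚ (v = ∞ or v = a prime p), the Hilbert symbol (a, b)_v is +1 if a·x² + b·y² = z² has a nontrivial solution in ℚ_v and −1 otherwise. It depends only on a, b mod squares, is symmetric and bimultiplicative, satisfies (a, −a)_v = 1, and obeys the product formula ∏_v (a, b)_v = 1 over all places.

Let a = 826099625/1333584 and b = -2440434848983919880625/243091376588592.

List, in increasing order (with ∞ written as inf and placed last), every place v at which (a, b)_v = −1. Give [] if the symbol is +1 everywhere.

(a, b) ≡ (1365, -3) mod (ℚ^×)²; places V = {2, 3, 5, 7, 13, 23, 31, ∞}.
(a,b)_5: α=3, u≡3; β=4, v≡3 (mod 5); (3|5)=-1, (3|5)=-1; sign (−1)^0·-1^4·-1^3 = -1.
(a,b)_7: α=-3, u≡5; β=-6, v≡2 (mod 7); (5|7)=-1, (2|7)=+1; sign (−1)^0·-1^-6·+1^-3 = +1.
(a,b)_23: α=2, u≡3; β=6, v≡11 (mod 23); (3|23)=+1, (11|23)=-1; sign (−1)^0·+1^6·-1^2 = +1.
(a,b)_3: α=-5, u≡2; β=-17, v≡2 (mod 3); (2|3)=-1, (2|3)=-1; sign (−1)^1·-1^-17·-1^-5 = -1.
(a,b)_13: α=1, u≡9; β=4, v≡1 (mod 13); (9|13)=+1, (1|13)=+1; sign (−1)^0·+1^4·+1^1 = +1.
(a,b)_31: α=2, u≡1; β=4, v≡5 (mod 31); (1|31)=+1, (5|31)=+1; sign (−1)^0·+1^4·+1^2 = +1.
(a,b)_∞: sgn(1365)=+, sgn(-3)=−, so +1.
(a,b)_2: α=-4, β=-4; u≡5, v≡5 (mod 8); ε(u)ε(v)=0·0, αω(v)=-4·1, βω(u)=-4·1; sum ≡ 0  ⇒  +1.
(1365, -3 / ℚ) ramifies at {3, 5}: a division algebra.

[3, 5]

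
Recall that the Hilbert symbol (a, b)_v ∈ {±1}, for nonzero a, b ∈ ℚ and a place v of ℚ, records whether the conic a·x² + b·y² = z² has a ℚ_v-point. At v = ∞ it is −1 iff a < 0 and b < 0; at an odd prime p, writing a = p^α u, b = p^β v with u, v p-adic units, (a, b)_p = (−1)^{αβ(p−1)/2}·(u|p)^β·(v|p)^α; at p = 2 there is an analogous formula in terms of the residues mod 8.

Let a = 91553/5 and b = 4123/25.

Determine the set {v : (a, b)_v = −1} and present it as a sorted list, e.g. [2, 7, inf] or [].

[5, 7]

Mod squares: a ≡ 457765, b ≡ 4123. Check v ∈ {∞, 2, 5, 7, 11, 19, 29, 31, 41}.
v=∞: 457765 > 0 and 4123 > 0  ⇒  (a,b)_∞ = +1.
v=11: a=11^1·(≡8), b=11^0·(≡3) mod 11; (8|11)=-1, (3|11)=+1; (−1)^{1·0·5}·(-1)^0·(+1)^1 = +1.
v=5: a=5^-1·(≡3), b=5^-2·(≡3) mod 5; (3|5)=-1, (3|5)=-1; (−1)^{-1·-2·2}·(-1)^-2·(-1)^-1 = -1.
v=31: a=31^0·(≡2), b=31^1·(≡14) mod 31; (2|31)=+1, (14|31)=+1; (−1)^{0·1·15}·(+1)^1·(+1)^0 = +1.
v=7: a=7^1·(≡2), b=7^1·(≡2) mod 7; (2|7)=+1, (2|7)=+1; (−1)^{1·1·3}·(+1)^1·(+1)^1 = -1.
v=29: a=29^1·(≡5), b=29^0·(≡6) mod 29; (5|29)=+1, (6|29)=+1; (−1)^{1·0·14}·(+1)^0·(+1)^1 = +1.
v=41: a=41^1·(≡12), b=41^0·(≡37) mod 41; (12|41)=-1, (37|41)=+1; (−1)^{1·0·20}·(-1)^0·(+1)^1 = +1.
v=2: v_2(a)=0, v_2(b)=0; units ≡ 5, 3 (mod 8); ε·ε+αω+βω = 0·1+0·1+0·1 ≡ 0  ⇒  (a,b)_2 = +1.
v=19: a=19^0·(≡6), b=19^1·(≡14) mod 19; (6|19)=+1, (14|19)=-1; (−1)^{0·1·9}·(+1)^1·(-1)^0 = +1.
Ram(457765, 4123) = {5, 7}; no ℚ_5-point on the conic.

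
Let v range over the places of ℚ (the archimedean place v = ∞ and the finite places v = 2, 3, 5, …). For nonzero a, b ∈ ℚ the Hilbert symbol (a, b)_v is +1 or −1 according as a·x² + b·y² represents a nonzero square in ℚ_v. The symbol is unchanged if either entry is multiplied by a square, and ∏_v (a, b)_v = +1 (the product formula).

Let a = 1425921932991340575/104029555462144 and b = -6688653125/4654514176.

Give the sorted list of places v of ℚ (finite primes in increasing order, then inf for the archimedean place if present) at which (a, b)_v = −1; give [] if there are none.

[2, 5]

Mod squares: a ≡ 7, b ≡ -5. Check v ∈ {∞, 2, 3, 5, 7, 11, 13, 19, 23, 41}.
v=5: a=5^2·(≡2), b=5^5·(≡1) mod 5; (2|5)=-1, (1|5)=+1; (−1)^{2·5·2}·(-1)^5·(+1)^2 = -1.
v=2: v_2(a)=-12, v_2(b)=-14; units ≡ 7, 3 (mod 8); ε·ε+αω+βω = 1·1+-12·1+-14·0 ≡ 1  ⇒  (a,b)_2 = -1.
v=23: a=23^-2·(≡7), b=23^0·(≡1) mod 23; (7|23)=-1, (1|23)=+1; (−1)^{-2·0·11}·(-1)^0·(+1)^-2 = +1.
v=13: a=13^-4·(≡5), b=13^-2·(≡5) mod 13; (5|13)=-1, (5|13)=-1; (−1)^{-4·-2·6}·(-1)^-2·(-1)^-4 = +1.
v=11: a=11^0·(≡8), b=11^2·(≡8) mod 11; (8|11)=-1, (8|11)=-1; (−1)^{0·2·5}·(-1)^2·(-1)^0 = +1.
v=∞: 7 > 0 and -5 < 0  ⇒  (a,b)_∞ = +1.
v=19: a=19^4·(≡7), b=19^2·(≡8) mod 19; (7|19)=+1, (8|19)=-1; (−1)^{4·2·9}·(+1)^2·(-1)^4 = +1.
v=3: a=3^12·(≡1), b=3^0·(≡1) mod 3; (1|3)=+1, (1|3)=+1; (−1)^{12·0·1}·(+1)^0·(+1)^12 = +1.
v=41: a=41^-2·(≡14), b=41^-2·(≡39) mod 41; (14|41)=-1, (39|41)=+1; (−1)^{-2·-2·20}·(-1)^-2·(+1)^-2 = +1.
v=7: a=7^7·(≡2), b=7^2·(≡1) mod 7; (2|7)=+1, (1|7)=+1; (−1)^{7·2·3}·(+1)^2·(+1)^7 = +1.
|Ram(7, -5)| = 2, even; anisotropic at {2, 5}.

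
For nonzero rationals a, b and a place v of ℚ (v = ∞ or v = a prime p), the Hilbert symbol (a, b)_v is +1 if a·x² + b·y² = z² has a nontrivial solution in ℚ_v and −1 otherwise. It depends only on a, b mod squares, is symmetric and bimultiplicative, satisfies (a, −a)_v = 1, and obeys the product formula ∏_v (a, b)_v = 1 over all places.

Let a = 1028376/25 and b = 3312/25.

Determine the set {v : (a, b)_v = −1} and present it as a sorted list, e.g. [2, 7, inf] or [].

[2, 3]

Mod squares: a ≡ 6, b ≡ 23. Check v ∈ {∞, 2, 3, 5, 23}.
v=3: a=3^5·(≡2), b=3^2·(≡2) mod 3; (2|3)=-1, (2|3)=-1; (−1)^{5·2·1}·(-1)^2·(-1)^5 = -1.
v=∞: 6 > 0 and 23 > 0  ⇒  (a,b)_∞ = +1.
v=5: a=5^-2·(≡1), b=5^-2·(≡2) mod 5; (1|5)=+1, (2|5)=-1; (−1)^{-2·-2·2}·(+1)^-2·(-1)^-2 = +1.
v=2: v_2(a)=3, v_2(b)=4; units ≡ 3, 7 (mod 8); ε·ε+αω+βω = 1·1+3·0+4·1 ≡ 1  ⇒  (a,b)_2 = -1.
v=23: a=23^2·(≡6), b=23^1·(≡3) mod 23; (6|23)=+1, (3|23)=+1; (−1)^{2·1·11}·(+1)^1·(+1)^2 = +1.
(6, 23 / ℚ) ramifies at {2, 3}: a division algebra.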